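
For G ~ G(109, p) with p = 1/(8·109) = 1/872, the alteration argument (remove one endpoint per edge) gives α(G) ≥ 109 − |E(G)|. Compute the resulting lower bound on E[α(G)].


E[|E(G)|] = C(109, 2)·p = 5886 · (1/872) = 27/4.
E[α(G)] ≥ n − E[|E(G)|] = 109 − 27/4 = 409/4.
Numerically: ≈ 102.250000.
(This is only a lower bound; the true E[α(G)] may be larger.)

E[α(G)] ≥ 409/4 ≈ 102.250000.


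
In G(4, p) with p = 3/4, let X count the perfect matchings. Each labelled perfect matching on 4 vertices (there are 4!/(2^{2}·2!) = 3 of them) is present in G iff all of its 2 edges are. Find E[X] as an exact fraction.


K_4 has 4!/(2^{2}·2!) = 3 labelled perfect matchings.
For each such perfect matching H, let X_H = 1 if all 2 edges of H are present in G. Then P[X_H = 1] = p^{2} = (3/4)^{2} = 9/16.
By linearity: E[X] = Σ_H E[X_H] = 3 · p^{2} = 3 · 9/16 = 27/16.
Numerically: E[X] ≈ 1.6875.

E[X] = 3 · (3/4)^{2} = 27/16 ≈ 1.6875.


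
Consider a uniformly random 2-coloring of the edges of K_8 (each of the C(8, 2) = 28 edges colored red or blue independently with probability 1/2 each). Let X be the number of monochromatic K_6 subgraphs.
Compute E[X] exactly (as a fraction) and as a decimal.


Let X = Σ_S X_S over the C(8, 6) = 28 subsets S of size 6, where X_S = 1 if the K_6 on S is monochromatic.
For a fixed S, the K_6 on S has C(6, 2) = 15 edges. P[all 15 edges red] = (1/2)^15, and likewise for blue, so P[monochromatic] = 2·(1/2)^15 = 2^{1 − 15} = 1/16384.
Summing: E[X] = C(8, 6) · 2^{1 − 15} = 28 · 1/16384 = 7/4096.
Numerically: E[X] ≈ 0.001709.

E[X] = C(8,6)·2^(1−C(6,2)) = 7/4096 ≈ 0.001709.


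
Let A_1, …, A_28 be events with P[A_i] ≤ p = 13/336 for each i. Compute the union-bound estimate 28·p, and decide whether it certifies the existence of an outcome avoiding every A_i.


Union bound: P[∪_{i=1}^{28} A_i] ≤ Σ_i P[A_i] ≤ 28·p = 28·(13/336) = 13/12.
Numerically: 13/12 ≈ 1.0833333.
Is 13/12 < 1? NO.
Since the bound 13/12 is ≥ 1, the union bound is uninformative here; it does NOT by itself certify existence.

28·p = 13/12 ≈ 1.0833333; existence NOT certified by the union bound.


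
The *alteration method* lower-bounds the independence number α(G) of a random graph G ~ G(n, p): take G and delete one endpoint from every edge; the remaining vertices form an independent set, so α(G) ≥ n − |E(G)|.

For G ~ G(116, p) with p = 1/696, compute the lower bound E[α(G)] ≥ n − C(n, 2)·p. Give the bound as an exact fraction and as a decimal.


E[|E(G)|] = C(116, 2)·p = 6670 · (1/696) = 115/12.
E[α(G)] ≥ n − E[|E(G)|] = 116 − 115/12 = 1277/12.
Numerically: ≈ 106.41667.
(This is only a lower bound; the true E[α(G)] may be larger.)

E[α(G)] ≥ 1277/12 ≈ 106.41667.


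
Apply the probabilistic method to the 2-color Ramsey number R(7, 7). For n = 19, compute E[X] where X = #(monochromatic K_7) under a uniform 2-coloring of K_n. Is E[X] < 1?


E[X] = C(19, 7) · 2^{1 − 21} = 50388 · 2^{−20} = 50388/1048576.
As a reduced fraction: E[X] = 12597/262144 ≈ 0.048.
Is E[X] < 1? YES.
Since E[X] < 1, there exists a 2-coloring of K_{19} with no monochromatic K_7; hence R(7, 7) > 19.

E[X] = 12597/262144 ≈ 0.048; E[X] < 1, so R(7, 7) > 19.


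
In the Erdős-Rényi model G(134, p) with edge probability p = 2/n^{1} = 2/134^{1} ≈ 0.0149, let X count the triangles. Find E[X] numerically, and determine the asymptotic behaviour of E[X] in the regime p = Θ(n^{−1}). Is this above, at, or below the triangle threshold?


Number of potential triangles: C(134, 3) = 392084.
Each occurs with probability p³ ≈ (0.0149)³ ≈ 3.32488e-06.
By linearity: E[X] = C(134, 3)·p³ ≈ 392084 · 3.32488e-06 ≈ 1.304.
Here α = 1, so p = 2/n is exactly at the triangle threshold p ~ 1/n. Asymptotically E[X] → c³/6 = 2³/6 = 4/3 ≈ 1.333, a bounded constant. In this regime the triangle count is asymptotically Poisson(c³/6).

E[X] ≈ 1.304; in regime p = Θ(1/n^{1}) E[X] stays bounded (at the triangle threshold p ~ 1/n).


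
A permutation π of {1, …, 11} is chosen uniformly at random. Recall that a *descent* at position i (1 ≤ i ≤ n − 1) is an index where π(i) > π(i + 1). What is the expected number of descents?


Write X = Σ X_I over i = 1, …, 10, with X_I the indicator of one descent.
There are 10 indicators.
For each fixed i, the pair (π(i), π(i+1)) is a uniformly random ordered pair of distinct values from {1, …, 11}; by symmetry P[π(i) > π(i+1)] = 1/2.
By linearity: E[X] = 10 · (1/2) = (11 − 1) · (1/2) = 5 ≈ 5.0000.

E[X] = 5 = 5.0000.


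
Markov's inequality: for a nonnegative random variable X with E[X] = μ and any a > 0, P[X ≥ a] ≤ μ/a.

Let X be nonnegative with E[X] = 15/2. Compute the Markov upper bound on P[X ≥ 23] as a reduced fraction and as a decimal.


μ = E[X] = 15/2, a = 23.
Markov: P[X ≥ 23] ≤ μ/a = (15/2)/23 = 15/46.
Numerically: ≈ 0.326.
(Since a = 23 > μ = 7.500, the bound 15/46 is < 1 and informative.)

P[X ≥ 23] ≤ 15/46 ≈ 0.326.


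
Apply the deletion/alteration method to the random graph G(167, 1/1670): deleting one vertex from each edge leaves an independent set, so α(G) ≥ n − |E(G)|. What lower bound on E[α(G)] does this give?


E[|E(G)|] = C(167, 2)·p = 13861 · (1/1670) = 83/10.
E[α(G)] ≥ n − E[|E(G)|] = 167 − 83/10 = 1587/10.
Numerically: ≈ 158.700.
(This is only a lower bound; the true E[α(G)] may be larger.)

E[α(G)] ≥ 1587/10 ≈ 158.700.


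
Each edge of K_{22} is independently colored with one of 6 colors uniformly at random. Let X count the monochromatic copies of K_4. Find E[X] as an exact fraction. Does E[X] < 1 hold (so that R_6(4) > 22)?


E[X] = C(22, 4) · 6^{1 − 6} = 7315 · 6^{−5} = 7315/7776.
As a reduced fraction: E[X] = 7315/7776 ≈ 0.940715.
Is E[X] < 1? YES.
Since E[X] < 1, there exists a 6-coloring of K_{22} with no monochromatic K_4; hence R_6(4) > 22.

E[X] = 7315/7776 ≈ 0.940715; E[X] < 1, so R_6(4) > 22.


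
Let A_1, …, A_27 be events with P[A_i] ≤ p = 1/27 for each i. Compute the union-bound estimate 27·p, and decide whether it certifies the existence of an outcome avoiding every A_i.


Union bound: P[∪_{i=1}^{27} A_i] ≤ Σ_i P[A_i] ≤ 27·p = 27·(1/27) = 1.
Numerically: 1 ≈ 1.0000000.
Is 1 < 1? NO.
Since the bound 1 is ≥ 1, the union bound is uninformative here; it does NOT by itself certify existence.

27·p = 1 ≈ 1.0000000; existence NOT certified by the union bound.


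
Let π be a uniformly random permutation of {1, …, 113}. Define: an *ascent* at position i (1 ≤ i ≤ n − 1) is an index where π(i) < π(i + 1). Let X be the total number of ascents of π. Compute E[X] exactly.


Write X = Σ X_I over i = 1, …, 112, with X_I the indicator of one ascent.
There are 112 indicators.
For each fixed i, the pair (π(i), π(i+1)) is a uniformly random ordered pair of distinct values from {1, …, 113}; by symmetry P[π(i) < π(i+1)] = 1/2.
By linearity: E[X] = 112 · (1/2) = (113 − 1) · (1/2) = 56 ≈ 56.000000.

E[X] = 56 = 56.000000.


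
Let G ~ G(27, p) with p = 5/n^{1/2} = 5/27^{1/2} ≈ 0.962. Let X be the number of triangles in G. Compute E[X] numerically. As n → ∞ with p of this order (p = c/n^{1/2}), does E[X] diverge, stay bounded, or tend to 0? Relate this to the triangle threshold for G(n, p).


Number of potential triangles: C(27, 3) = 2925.
Each occurs with probability p³ ≈ (0.962)³ ≈ 8.90973e-01.
By linearity: E[X] = C(27, 3)·p³ ≈ 2925 · 8.90973e-01 ≈ 2606.095.
Since α = 1/2 < 1, p = c/n^{1/2} ≫ 1/n is above the triangle threshold p ~ 1/n. Asymptotically E[X] ~ (c³/6)·n^{3(1−α)} = (5³/6)·n^{1.5} → ∞; triangles are abundant w.h.p.

E[X] ≈ 2606.095; in regime p = Θ(1/n^{1/2}) E[X] diverges (above the triangle threshold p ~ 1/n).


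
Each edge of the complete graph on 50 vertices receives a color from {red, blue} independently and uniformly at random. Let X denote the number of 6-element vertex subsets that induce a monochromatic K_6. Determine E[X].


Let X = Σ_S X_S over the C(50, 6) = 15890700 subsets S of size 6, where X_S = 1 if the K_6 on S is monochromatic.
For a fixed S, the K_6 on S has C(6, 2) = 15 edges. P[all 15 edges red] = (1/2)^15, and likewise for blue, so P[monochromatic] = 2·(1/2)^15 = 2^{1 − 15} = 1/16384.
By linearity: E[X] = C(50, 6) · 2^{1 − 15} = 15890700 · 1/16384 = 3972675/4096.
Numerically: E[X] ≈ 969.891.

E[X] = C(50,6)·2^(1−C(6,2)) = 3972675/4096 ≈ 969.891.


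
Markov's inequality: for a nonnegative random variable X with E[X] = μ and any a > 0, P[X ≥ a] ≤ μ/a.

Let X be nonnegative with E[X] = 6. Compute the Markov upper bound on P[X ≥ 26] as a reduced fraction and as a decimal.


μ = E[X] = 6, a = 26.
Markov: P[X ≥ 26] ≤ μ/a = (6)/26 = 3/13.
Numerically: ≈ 0.23077.
(Since a = 26 > μ = 6.00000, the bound 3/13 is < 1 and informative.)

P[X ≥ 26] ≤ 3/13 ≈ 0.23077.


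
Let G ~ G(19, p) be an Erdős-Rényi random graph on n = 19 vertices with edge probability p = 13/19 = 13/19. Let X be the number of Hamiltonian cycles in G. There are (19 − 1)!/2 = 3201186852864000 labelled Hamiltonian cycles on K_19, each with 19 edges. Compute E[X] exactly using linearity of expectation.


K_19 has (19 − 1)!/2 = 3201186852864000 labelled Hamiltonian cycles.
For each such Hamiltonian cycle H, let X_H = 1 if all 19 edges of H are present in G. Then P[X_H = 1] = p^{19} = (13/19)^{19} = 1461920290375446110677/1978419655660313589123979.
Summing the indicators: E[X] = Σ_H E[X_H] = 3201186852864000 · p^{19} = 3201186852864000 · 1461920290375446110677/1978419655660313589123979 = 4679880013484999364018134658428928000/1978419655660313589123979.
Numerically: E[X] ≈ 2.36546e+12.

E[X] = 3201186852864000 · (13/19)^{19} = 4679880013484999364018134658428928000/1978419655660313589123979 ≈ 2.36546e+12.


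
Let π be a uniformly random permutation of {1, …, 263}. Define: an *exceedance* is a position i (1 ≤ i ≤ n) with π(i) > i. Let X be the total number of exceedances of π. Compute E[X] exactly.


Write X = Σ_{i=1}^{263} X_i, where X_i = 1_{π(i) > i}.
For each fixed i, π(i) is uniform over {1, …, 263} (marginal of a uniform permutation), so P[π(i) > i] = (n − i)/n. Summing: Σ_{i=1}^{263} (n − i)/n = (0 + 1 + … + 262)/263 = 263(263 − 1)/(2·263) = (263 − 1)/2.
Hence E[X] = Σ_{i=1}^{263} (263 − i)/263 = 131 ≈ 131.00000.

E[X] = 131 = 131.00000.


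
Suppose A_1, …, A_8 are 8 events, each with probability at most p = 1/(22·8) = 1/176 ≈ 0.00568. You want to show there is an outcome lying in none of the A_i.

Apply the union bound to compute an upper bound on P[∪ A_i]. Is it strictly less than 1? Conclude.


Union bound: P[∪_{i=1}^{8} A_i] ≤ Σ_i P[A_i] ≤ 8·p = 8·(1/176) = 1/22.
Numerically: 1/22 ≈ 0.04545.
Is 1/22 < 1? YES.
Since P[∪ A_i] ≤ 1/22 < 1, the complement has P[∩ A_i^c] ≥ 1 − 1/22 = 21/22 > 0, so some outcome avoids every A_i.

8·p = 1/22 ≈ 0.04545; existence CERTIFIED by the union bound.


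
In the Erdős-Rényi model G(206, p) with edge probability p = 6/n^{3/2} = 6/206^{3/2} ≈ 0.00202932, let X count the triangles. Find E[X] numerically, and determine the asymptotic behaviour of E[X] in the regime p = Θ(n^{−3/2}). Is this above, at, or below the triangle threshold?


Number of potential triangles: C(206, 3) = 1435820.
Each occurs with probability p³ ≈ (0.00202932)³ ≈ 8.35701650e-09.
By linearity: E[X] = C(206, 3)·p³ ≈ 1435820 · 8.35701650e-09 ≈ 0.011999.
Since α = 3/2 > 1, p = c/n^{3/2} = o(1/n) is below the triangle threshold p ~ 1/n. Asymptotically E[X] ~ (c³/6)·n^{3(1−α)} = (6³/6)·n^{-1.5} → 0, so by Markov's inequality G has no triangles w.h.p.

E[X] ≈ 0.011999; in regime p = Θ(1/n^{3/2}) E[X] tends to 0 (below the triangle threshold p ~ 1/n).


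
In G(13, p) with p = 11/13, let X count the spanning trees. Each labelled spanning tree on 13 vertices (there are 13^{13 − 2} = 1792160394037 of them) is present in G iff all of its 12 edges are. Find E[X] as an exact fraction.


K_13 has 13^{13 − 2} = 1792160394037 labelled spanning trees.
For each such spanning tree H, let X_H = 1 if all 12 edges of H are present in G. Then P[X_H = 1] = p^{12} = (11/13)^{12} = 3138428376721/23298085122481.
Summing the indicators: E[X] = Σ_H E[X_H] = 1792160394037 · p^{12} = 1792160394037 · 3138428376721/23298085122481 = 3138428376721/13.
Numerically: E[X] ≈ 2.4142e+11.

E[X] = 1792160394037 · (11/13)^{12} = 3138428376721/13 ≈ 2.4142e+11.


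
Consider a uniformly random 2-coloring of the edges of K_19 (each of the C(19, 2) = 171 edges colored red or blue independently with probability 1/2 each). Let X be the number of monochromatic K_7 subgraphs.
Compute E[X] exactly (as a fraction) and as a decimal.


Let X = Σ_S X_S over the C(19, 7) = 50388 subsets S of size 7, where X_S = 1 if the K_7 on S is monochromatic.
For a fixed S, the K_7 on S has C(7, 2) = 21 edges. P[all 21 edges red] = (1/2)^21, and likewise for blue, so P[monochromatic] = 2·(1/2)^21 = 2^{1 − 21} = 1/1048576.
By linearity of expectation: E[X] = C(19, 7) · 2^{1 − 21} = 50388 · 1/1048576 = 12597/262144.
Numerically: E[X] ≈ 0.048.

E[X] = C(19,7)·2^(1−C(7,2)) = 12597/262144 ≈ 0.048.


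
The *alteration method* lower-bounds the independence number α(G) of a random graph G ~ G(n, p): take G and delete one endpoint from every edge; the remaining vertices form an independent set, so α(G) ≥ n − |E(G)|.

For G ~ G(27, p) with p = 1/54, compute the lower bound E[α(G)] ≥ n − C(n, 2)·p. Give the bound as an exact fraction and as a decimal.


E[|E(G)|] = C(27, 2)·p = 351 · (1/54) = 13/2.
E[α(G)] ≥ n − E[|E(G)|] = 27 − 13/2 = 41/2.
Numerically: ≈ 20.5000.
(This is only a lower bound; the true E[α(G)] may be larger.)

E[α(G)] ≥ 41/2 ≈ 20.5000.


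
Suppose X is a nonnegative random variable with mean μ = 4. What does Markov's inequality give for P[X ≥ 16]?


μ = E[X] = 4, a = 16.
Markov: P[X ≥ 16] ≤ μ/a = (4)/16 = 1/4.
Numerically: ≈ 0.250.
(Since a = 16 > μ = 4.000, the bound 1/4 is < 1 and informative.)

P[X ≥ 16] ≤ 1/4 ≈ 0.250.


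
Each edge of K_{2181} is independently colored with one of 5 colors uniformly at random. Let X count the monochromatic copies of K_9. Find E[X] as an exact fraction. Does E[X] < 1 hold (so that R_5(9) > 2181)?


E[X] = C(2181, 9) · 5^{1 − 36} = 3026635205263909847920400 · 5^{−35} = 3026635205263909847920400/2910383045673370361328125.
As a reduced fraction: E[X] = 121065408210556393916816/116415321826934814453125 ≈ 1.0399439.
Is E[X] < 1? NO.
Since E[X] ≥ 1, the first-moment bound is inconclusive at n = 2181; it does NOT by itself certify R_5(9) > 2181.

E[X] = 121065408210556393916816/116415321826934814453125 ≈ 1.0399439; E[X] ≥ 1; first-moment method inconclusive here.


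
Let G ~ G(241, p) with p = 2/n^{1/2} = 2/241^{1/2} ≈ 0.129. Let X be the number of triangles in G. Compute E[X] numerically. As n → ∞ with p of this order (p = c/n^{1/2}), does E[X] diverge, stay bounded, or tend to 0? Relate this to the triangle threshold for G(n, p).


Number of potential triangles: C(241, 3) = 2303960.
Each occurs with probability p³ ≈ (0.129)³ ≈ 2.13828e-03.
By linearity: E[X] = C(241, 3)·p³ ≈ 2303960 · 2.13828e-03 ≈ 4926.510.
Since α = 1/2 < 1, p = c/n^{1/2} ≫ 1/n is above the triangle threshold p ~ 1/n. Asymptotically E[X] ~ (c³/6)·n^{3(1−α)} = (2³/6)·n^{1.5} → ∞; triangles are abundant w.h.p.

E[X] ≈ 4926.510; in regime p = Θ(1/n^{1/2}) E[X] diverges (above the triangle threshold p ~ 1/n).


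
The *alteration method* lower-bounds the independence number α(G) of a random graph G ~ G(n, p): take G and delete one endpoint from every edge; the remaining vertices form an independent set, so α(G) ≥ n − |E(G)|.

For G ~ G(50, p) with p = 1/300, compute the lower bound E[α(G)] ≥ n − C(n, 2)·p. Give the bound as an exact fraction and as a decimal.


E[|E(G)|] = C(50, 2)·p = 1225 · (1/300) = 49/12.
E[α(G)] ≥ n − E[|E(G)|] = 50 − 49/12 = 551/12.
Numerically: ≈ 45.9167.
(This is only a lower bound; the true E[α(G)] may be larger.)

E[α(G)] ≥ 551/12 ≈ 45.9167.


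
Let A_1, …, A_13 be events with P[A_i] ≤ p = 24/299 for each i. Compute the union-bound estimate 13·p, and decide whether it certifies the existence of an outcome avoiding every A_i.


Union bound: P[∪_{i=1}^{13} A_i] ≤ Σ_i P[A_i] ≤ 13·p = 13·(24/299) = 24/23.
Numerically: 24/23 ≈ 1.043.
Is 24/23 < 1? NO.
Since the bound 24/23 is ≥ 1, the union bound is uninformative here; it does NOT by itself certify existence.

13·p = 24/23 ≈ 1.043; existence NOT certified by the union bound.


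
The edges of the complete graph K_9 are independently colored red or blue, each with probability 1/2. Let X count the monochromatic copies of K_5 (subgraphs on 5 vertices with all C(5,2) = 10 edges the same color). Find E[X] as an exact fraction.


Let X = Σ_S X_S over the C(9, 5) = 126 subsets S of size 5, where X_S = 1 if the K_5 on S is monochromatic.
For a fixed S, the K_5 on S has C(5, 2) = 10 edges. P[all 10 edges red] = (1/2)^10, and likewise for blue, so P[monochromatic] = 2·(1/2)^10 = 2^{1 − 10} = 1/512.
Summing: E[X] = C(9, 5) · 2^{1 − 10} = 126 · 1/512 = 63/256.
Numerically: E[X] ≈ 0.2461.

E[X] = C(9,5)·2^(1−C(5,2)) = 63/256 ≈ 0.2461.


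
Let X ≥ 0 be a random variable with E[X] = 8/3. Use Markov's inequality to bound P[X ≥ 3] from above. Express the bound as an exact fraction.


μ = E[X] = 8/3, a = 3.
Markov: P[X ≥ 3] ≤ μ/a = (8/3)/3 = 8/9.
Numerically: ≈ 0.8889.
(Since a = 3 > μ = 2.6667, the bound 8/9 is < 1 and informative.)

P[X ≥ 3] ≤ 8/9 ≈ 0.8889.


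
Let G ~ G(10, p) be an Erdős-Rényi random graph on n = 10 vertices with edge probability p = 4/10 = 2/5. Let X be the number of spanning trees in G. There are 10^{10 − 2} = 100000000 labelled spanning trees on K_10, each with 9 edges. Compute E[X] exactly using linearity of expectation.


K_10 has 10^{10 − 2} = 100000000 labelled spanning trees.
For each such spanning tree H, let X_H = 1 if all 9 edges of H are present in G. Then P[X_H = 1] = p^{9} = (2/5)^{9} = 512/1953125.
By linearity: E[X] = Σ_H E[X_H] = 100000000 · p^{9} = 100000000 · 512/1953125 = 131072/5.
Numerically: E[X] ≈ 2.621e+04.

E[X] = 100000000 · (2/5)^{9} = 131072/5 ≈ 2.621e+04.


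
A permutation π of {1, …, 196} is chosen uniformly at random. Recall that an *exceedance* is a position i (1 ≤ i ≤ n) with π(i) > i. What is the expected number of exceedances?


Write X = Σ_{i=1}^{196} X_i, where X_i = 1_{π(i) > i}.
For each fixed i, π(i) is uniform over {1, …, 196} (marginal of a uniform permutation), so P[π(i) > i] = (n − i)/n. Summing: Σ_{i=1}^{196} (n − i)/n = (0 + 1 + … + 195)/196 = 196(196 − 1)/(2·196) = (196 − 1)/2.
Hence E[X] = Σ_{i=1}^{196} (196 − i)/196 = 195/2 ≈ 97.50000.

E[X] = 195/2 = 97.50000.


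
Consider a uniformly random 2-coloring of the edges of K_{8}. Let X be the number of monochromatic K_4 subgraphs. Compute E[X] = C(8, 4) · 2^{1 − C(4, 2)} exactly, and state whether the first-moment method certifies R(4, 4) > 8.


E[X] = C(8, 4) · 2^{1 − 6} = 70 · 2^{−5} = 70/32.
As a reduced fraction: E[X] = 35/16 ≈ 2.18750.
Is E[X] < 1? NO.
Since E[X] ≥ 1, the first-moment bound is inconclusive at n = 8; it does NOT by itself certify R(4, 4) > 8.

E[X] = 35/16 ≈ 2.18750; E[X] ≥ 1; first-moment method inconclusive here.


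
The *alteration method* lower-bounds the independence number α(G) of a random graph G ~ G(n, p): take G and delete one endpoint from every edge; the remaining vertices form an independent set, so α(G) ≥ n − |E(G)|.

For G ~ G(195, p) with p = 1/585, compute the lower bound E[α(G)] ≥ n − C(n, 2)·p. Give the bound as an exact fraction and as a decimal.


E[|E(G)|] = C(195, 2)·p = 18915 · (1/585) = 97/3.
E[α(G)] ≥ n − E[|E(G)|] = 195 − 97/3 = 488/3.
Numerically: ≈ 162.666667.
(This is only a lower bound; the true E[α(G)] may be larger.)

E[α(G)] ≥ 488/3 ≈ 162.666667.


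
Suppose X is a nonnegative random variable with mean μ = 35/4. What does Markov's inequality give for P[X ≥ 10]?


μ = E[X] = 35/4, a = 10.
Markov: P[X ≥ 10] ≤ μ/a = (35/4)/10 = 7/8.
Numerically: ≈ 0.8750.
(Since a = 10 > μ = 8.7500, the bound 7/8 is < 1 and informative.)

P[X ≥ 10] ≤ 7/8 ≈ 0.8750.


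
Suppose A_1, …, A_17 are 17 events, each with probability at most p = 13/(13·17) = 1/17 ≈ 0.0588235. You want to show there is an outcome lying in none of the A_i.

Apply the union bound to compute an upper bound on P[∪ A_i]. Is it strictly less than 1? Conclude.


Union bound: P[∪_{i=1}^{17} A_i] ≤ Σ_i P[A_i] ≤ 17·p = 17·(1/17) = 1.
Numerically: 1 ≈ 1.0000000.
Is 1 < 1? NO.
Since the bound 1 is ≥ 1, the union bound is uninformative here; it does NOT by itself certify existence.

17·p = 1 ≈ 1.0000000; existence NOT certified by the union bound.


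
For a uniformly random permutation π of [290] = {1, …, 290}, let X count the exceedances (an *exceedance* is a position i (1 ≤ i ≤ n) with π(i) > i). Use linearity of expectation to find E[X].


Write X = Σ_{i=1}^{290} X_i, where X_i = 1_{π(i) > i}.
For each fixed i, π(i) is uniform over {1, …, 290} (marginal of a uniform permutation), so P[π(i) > i] = (n − i)/n. Summing: Σ_{i=1}^{290} (n − i)/n = (0 + 1 + … + 289)/290 = 290(290 − 1)/(2·290) = (290 − 1)/2.
Hence E[X] = Σ_{i=1}^{290} (290 − i)/290 = 289/2 ≈ 144.5000.

E[X] = 289/2 = 144.5000.


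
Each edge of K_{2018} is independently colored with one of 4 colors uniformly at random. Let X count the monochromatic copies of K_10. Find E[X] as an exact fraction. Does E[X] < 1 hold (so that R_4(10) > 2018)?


E[X] = C(2018, 10) · 4^{1 − 45} = 301820606687612220663963508 · 4^{−44} = 301820606687612220663963508/309485009821345068724781056.
As a reduced fraction: E[X] = 75455151671903055165990877/77371252455336267181195264 ≈ 0.975235.
Is E[X] < 1? YES.
Since E[X] < 1, there exists a 4-coloring of K_{2018} with no monochromatic K_10; hence R_4(10) > 2018.

E[X] = 75455151671903055165990877/77371252455336267181195264 ≈ 0.975235; E[X] < 1, so R_4(10) > 2018.


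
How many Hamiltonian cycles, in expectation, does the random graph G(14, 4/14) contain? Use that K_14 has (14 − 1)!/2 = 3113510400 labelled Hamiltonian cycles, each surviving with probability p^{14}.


K_14 has (14 − 1)!/2 = 3113510400 labelled Hamiltonian cycles.
For each such Hamiltonian cycle H, let X_H = 1 if all 14 edges of H are present in G. Then P[X_H = 1] = p^{14} = (2/7)^{14} = 16384/678223072849.
Summing the indicators: E[X] = Σ_H E[X_H] = 3113510400 · p^{14} = 3113510400 · 16384/678223072849 = 7287393484800/96889010407.
Numerically: E[X] ≈ 75.21.

E[X] = 3113510400 · (2/7)^{14} = 7287393484800/96889010407 ≈ 75.21.


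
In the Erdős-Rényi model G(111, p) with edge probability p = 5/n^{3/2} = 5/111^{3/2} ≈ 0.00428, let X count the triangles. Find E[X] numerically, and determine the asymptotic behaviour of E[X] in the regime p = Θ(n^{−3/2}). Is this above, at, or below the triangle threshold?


Number of potential triangles: C(111, 3) = 221815.
Each occurs with probability p³ ≈ (0.00428)³ ≈ 7.81550e-08.
By linearity: E[X] = C(111, 3)·p³ ≈ 221815 · 7.81550e-08 ≈ 0.017.
Since α = 3/2 > 1, p = c/n^{3/2} = o(1/n) is below the triangle threshold p ~ 1/n. Asymptotically E[X] ~ (c³/6)·n^{3(1−α)} = (5³/6)·n^{-1.5} → 0, so by Markov's inequality G has no triangles w.h.p.

E[X] ≈ 0.017; in regime p = Θ(1/n^{3/2}) E[X] tends to 0 (below the triangle threshold p ~ 1/n).


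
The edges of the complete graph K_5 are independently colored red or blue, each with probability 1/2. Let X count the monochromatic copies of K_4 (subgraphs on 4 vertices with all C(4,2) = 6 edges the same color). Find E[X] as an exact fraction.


Let X = Σ_S X_S over the C(5, 4) = 5 subsets S of size 4, where X_S = 1 if the K_4 on S is monochromatic.
For a fixed S, the K_4 on S has C(4, 2) = 6 edges. P[all 6 edges red] = (1/2)^6, and likewise for blue, so P[monochromatic] = 2·(1/2)^6 = 2^{1 − 6} = 1/32.
Summing: E[X] = C(5, 4) · 2^{1 − 6} = 5 · 1/32 = 5/32.
Numerically: E[X] ≈ 0.1562.

E[X] = C(5,4)·2^(1−C(4,2)) = 5/32 ≈ 0.1562.


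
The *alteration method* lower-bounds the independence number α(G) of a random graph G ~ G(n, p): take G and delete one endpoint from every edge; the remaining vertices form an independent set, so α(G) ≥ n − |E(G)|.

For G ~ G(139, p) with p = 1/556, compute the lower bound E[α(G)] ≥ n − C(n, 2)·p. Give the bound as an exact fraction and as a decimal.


E[|E(G)|] = C(139, 2)·p = 9591 · (1/556) = 69/4.
E[α(G)] ≥ n − E[|E(G)|] = 139 − 69/4 = 487/4.
Numerically: ≈ 121.7500.
(This is only a lower bound; the true E[α(G)] may be larger.)

E[α(G)] ≥ 487/4 ≈ 121.7500.


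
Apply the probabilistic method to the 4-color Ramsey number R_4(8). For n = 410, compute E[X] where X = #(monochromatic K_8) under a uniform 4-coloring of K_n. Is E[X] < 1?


E[X] = C(410, 8) · 4^{1 − 28} = 18488798173326195 · 4^{−27} = 18488798173326195/18014398509481984.
As a reduced fraction: E[X] = 18488798173326195/18014398509481984 ≈ 1.026334.
Is E[X] < 1? NO.
Since E[X] ≥ 1, the first-moment bound is inconclusive at n = 410; it does NOT by itself certify R_4(8) > 410.

E[X] = 18488798173326195/18014398509481984 ≈ 1.026334; E[X] ≥ 1; first-moment method inconclusive here.


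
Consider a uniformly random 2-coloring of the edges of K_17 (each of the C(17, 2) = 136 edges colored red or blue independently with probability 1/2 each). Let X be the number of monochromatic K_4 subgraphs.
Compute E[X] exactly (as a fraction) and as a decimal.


Let X = Σ_S X_S over the C(17, 4) = 2380 subsets S of size 4, where X_S = 1 if the K_4 on S is monochromatic.
For a fixed S, the K_4 on S has C(4, 2) = 6 edges. P[all 6 edges red] = (1/2)^6, and likewise for blue, so P[monochromatic] = 2·(1/2)^6 = 2^{1 − 6} = 1/32.
Summing: E[X] = C(17, 4) · 2^{1 − 6} = 2380 · 1/32 = 595/8.
Numerically: E[X] ≈ 74.375.

E[X] = C(17,4)·2^(1−C(4,2)) = 595/8 ≈ 74.375.


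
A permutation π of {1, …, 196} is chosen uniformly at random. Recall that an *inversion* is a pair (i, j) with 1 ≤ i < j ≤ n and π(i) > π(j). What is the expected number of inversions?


Write X = Σ X_I over the C(196, 2) = 19110 pairs i < j, with X_I the indicator of one inversion.
There are 19110 indicators.
For each fixed pair i < j, the values π(i) and π(j) are two distinct elements of {1, …, 196} in uniformly random order; by symmetry P[π(i) > π(j)] = 1/2.
By linearity: E[X] = 19110 · (1/2) = C(196, 2) · (1/2) = 19110/2 = 9555 ≈ 9555.0000.

E[X] = 9555 = 9555.0000.


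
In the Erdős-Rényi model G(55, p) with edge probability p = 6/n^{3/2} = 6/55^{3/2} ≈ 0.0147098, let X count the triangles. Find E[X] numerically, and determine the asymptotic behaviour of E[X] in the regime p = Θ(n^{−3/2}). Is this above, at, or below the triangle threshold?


Number of potential triangles: C(55, 3) = 26235.
Each occurs with probability p³ ≈ (0.0147098)³ ≈ 3.18289014e-06.
By linearity: E[X] = C(55, 3)·p³ ≈ 26235 · 3.18289014e-06 ≈ 0.083503.
Since α = 3/2 > 1, p = c/n^{3/2} = o(1/n) is below the triangle threshold p ~ 1/n. Asymptotically E[X] ~ (c³/6)·n^{3(1−α)} = (6³/6)·n^{-1.5} → 0, so by Markov's inequality G has no triangles w.h.p.

E[X] ≈ 0.083503; in regime p = Θ(1/n^{3/2}) E[X] tends to 0 (below the triangle threshold p ~ 1/n).


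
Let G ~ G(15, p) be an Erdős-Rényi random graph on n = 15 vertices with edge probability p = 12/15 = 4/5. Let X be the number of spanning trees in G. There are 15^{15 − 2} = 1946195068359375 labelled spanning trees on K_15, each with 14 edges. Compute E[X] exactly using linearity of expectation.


K_15 has 15^{15 − 2} = 1946195068359375 labelled spanning trees.
For each such spanning tree H, let X_H = 1 if all 14 edges of H are present in G. Then P[X_H = 1] = p^{14} = (4/5)^{14} = 268435456/6103515625.
By linearity of expectation: E[X] = Σ_H E[X_H] = 1946195068359375 · p^{14} = 1946195068359375 · 268435456/6103515625 = 427972821516288/5.
Numerically: E[X] ≈ 8.559e+13.

E[X] = 1946195068359375 · (4/5)^{14} = 427972821516288/5 ≈ 8.559e+13.


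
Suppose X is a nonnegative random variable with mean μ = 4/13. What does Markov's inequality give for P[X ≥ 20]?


μ = E[X] = 4/13, a = 20.
Markov: P[X ≥ 20] ≤ μ/a = (4/13)/20 = 1/65.
Numerically: ≈ 0.0154.
(Since a = 20 > μ = 0.3077, the bound 1/65 is < 1 and informative.)

P[X ≥ 20] ≤ 1/65 ≈ 0.0154.


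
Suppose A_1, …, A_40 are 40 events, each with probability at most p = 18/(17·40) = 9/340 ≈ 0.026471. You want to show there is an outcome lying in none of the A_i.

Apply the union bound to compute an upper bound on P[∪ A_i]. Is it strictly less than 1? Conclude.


Union bound: P[∪_{i=1}^{40} A_i] ≤ Σ_i P[A_i] ≤ 40·p = 40·(9/340) = 18/17.
Numerically: 18/17 ≈ 1.058824.
Is 18/17 < 1? NO.
Since the bound 18/17 is ≥ 1, the union bound is uninformative here; it does NOT by itself certify existence.

40·p = 18/17 ≈ 1.058824; existence NOT certified by the union bound.


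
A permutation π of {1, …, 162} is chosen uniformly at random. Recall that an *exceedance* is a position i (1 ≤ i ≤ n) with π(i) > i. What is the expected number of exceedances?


Write X = Σ_{i=1}^{162} X_i, where X_i = 1_{π(i) > i}.
For each fixed i, π(i) is uniform over {1, …, 162} (marginal of a uniform permutation), so P[π(i) > i] = (n − i)/n. Summing: Σ_{i=1}^{162} (n − i)/n = (0 + 1 + … + 161)/162 = 162(162 − 1)/(2·162) = (162 − 1)/2.
Hence E[X] = Σ_{i=1}^{162} (162 − i)/162 = 161/2 ≈ 80.50000.

E[X] = 161/2 = 80.50000.


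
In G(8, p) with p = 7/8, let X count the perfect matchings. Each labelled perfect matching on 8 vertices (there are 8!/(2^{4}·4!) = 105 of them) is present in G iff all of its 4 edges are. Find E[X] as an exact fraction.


K_8 has 8!/(2^{4}·4!) = 105 labelled perfect matchings.
For each such perfect matching H, let X_H = 1 if all 4 edges of H are present in G. Then P[X_H = 1] = p^{4} = (7/8)^{4} = 2401/4096.
By linearity of expectation: E[X] = Σ_H E[X_H] = 105 · p^{4} = 105 · 2401/4096 = 252105/4096.
Numerically: E[X] ≈ 61.55.

E[X] = 105 · (7/8)^{4} = 252105/4096 ≈ 61.55.


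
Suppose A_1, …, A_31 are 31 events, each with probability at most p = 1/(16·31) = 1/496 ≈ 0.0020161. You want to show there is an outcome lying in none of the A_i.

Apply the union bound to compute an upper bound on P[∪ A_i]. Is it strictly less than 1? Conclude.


Union bound: P[∪_{i=1}^{31} A_i] ≤ Σ_i P[A_i] ≤ 31·p = 31·(1/496) = 1/16.
Numerically: 1/16 ≈ 0.0625000.
Is 1/16 < 1? YES.
Since P[∪ A_i] ≤ 1/16 < 1, the complement has P[∩ A_i^c] ≥ 1 − 1/16 = 15/16 > 0, so some outcome avoids every A_i.

31·p = 1/16 ≈ 0.0625000; existence CERTIFIED by the union bound.


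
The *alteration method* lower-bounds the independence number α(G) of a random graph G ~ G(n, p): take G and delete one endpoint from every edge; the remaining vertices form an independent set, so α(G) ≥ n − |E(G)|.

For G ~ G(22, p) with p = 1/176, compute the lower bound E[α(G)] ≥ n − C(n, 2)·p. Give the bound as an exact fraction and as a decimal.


E[|E(G)|] = C(22, 2)·p = 231 · (1/176) = 21/16.
E[α(G)] ≥ n − E[|E(G)|] = 22 − 21/16 = 331/16.
Numerically: ≈ 20.68750.
(This is only a lower bound; the true E[α(G)] may be larger.)

E[α(G)] ≥ 331/16 ≈ 20.68750.


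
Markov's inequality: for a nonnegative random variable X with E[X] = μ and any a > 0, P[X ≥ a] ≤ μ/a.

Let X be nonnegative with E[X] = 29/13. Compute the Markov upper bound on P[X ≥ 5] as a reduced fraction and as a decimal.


μ = E[X] = 29/13, a = 5.
Markov: P[X ≥ 5] ≤ μ/a = (29/13)/5 = 29/65.
Numerically: ≈ 0.446154.
(Since a = 5 > μ = 2.230769, the bound 29/65 is < 1 and informative.)

P[X ≥ 5] ≤ 29/65 ≈ 0.446154.


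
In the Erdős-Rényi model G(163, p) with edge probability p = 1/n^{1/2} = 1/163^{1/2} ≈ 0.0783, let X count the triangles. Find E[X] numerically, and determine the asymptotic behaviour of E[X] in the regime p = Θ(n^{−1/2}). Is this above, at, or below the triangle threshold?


Number of potential triangles: C(163, 3) = 708561.
Each occurs with probability p³ ≈ (0.0783)³ ≈ 4.80528e-04.
By linearity: E[X] = C(163, 3)·p³ ≈ 708561 · 4.80528e-04 ≈ 340.483.
Since α = 1/2 < 1, p = c/n^{1/2} ≫ 1/n is above the triangle threshold p ~ 1/n. Asymptotically E[X] ~ (c³/6)·n^{3(1−α)} = (1³/6)·n^{1.5} → ∞; triangles are abundant w.h.p.

E[X] ≈ 340.483; in regime p = Θ(1/n^{1/2}) E[X] diverges (above the triangle threshold p ~ 1/n).


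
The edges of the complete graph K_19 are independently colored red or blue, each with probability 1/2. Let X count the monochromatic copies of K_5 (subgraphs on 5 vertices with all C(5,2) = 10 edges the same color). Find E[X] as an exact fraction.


Let X = Σ_S X_S over the C(19, 5) = 11628 subsets S of size 5, where X_S = 1 if the K_5 on S is monochromatic.
For a fixed S, the K_5 on S has C(5, 2) = 10 edges. P[all 10 edges red] = (1/2)^10, and likewise for blue, so P[monochromatic] = 2·(1/2)^10 = 2^{1 − 10} = 1/512.
By linearity: E[X] = C(19, 5) · 2^{1 − 10} = 11628 · 1/512 = 2907/128.
Numerically: E[X] ≈ 22.710938.

E[X] = C(19,5)·2^(1−C(5,2)) = 2907/128 ≈ 22.710938.


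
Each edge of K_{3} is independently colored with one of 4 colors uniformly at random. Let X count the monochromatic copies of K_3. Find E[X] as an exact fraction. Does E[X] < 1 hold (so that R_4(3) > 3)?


E[X] = C(3, 3) · 4^{1 − 3} = 1 · 4^{−2} = 1/16.
As a reduced fraction: E[X] = 1/16 ≈ 0.0625000.
Is E[X] < 1? YES.
Since E[X] < 1, there exists a 4-coloring of K_{3} with no monochromatic K_3; hence R_4(3) > 3.

E[X] = 1/16 ≈ 0.0625000; E[X] < 1, so R_4(3) > 3.


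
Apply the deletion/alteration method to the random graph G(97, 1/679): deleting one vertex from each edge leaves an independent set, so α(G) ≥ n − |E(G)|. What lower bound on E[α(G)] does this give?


E[|E(G)|] = C(97, 2)·p = 4656 · (1/679) = 48/7.
E[α(G)] ≥ n − E[|E(G)|] = 97 − 48/7 = 631/7.
Numerically: ≈ 90.1429.
(This is only a lower bound; the true E[α(G)] may be larger.)

E[α(G)] ≥ 631/7 ≈ 90.1429.


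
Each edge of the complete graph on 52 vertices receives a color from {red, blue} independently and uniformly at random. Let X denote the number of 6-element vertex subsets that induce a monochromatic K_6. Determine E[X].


Let X = Σ_S X_S over the C(52, 6) = 20358520 subsets S of size 6, where X_S = 1 if the K_6 on S is monochromatic.
For a fixed S, the K_6 on S has C(6, 2) = 15 edges. P[all 15 edges red] = (1/2)^15, and likewise for blue, so P[monochromatic] = 2·(1/2)^15 = 2^{1 − 15} = 1/16384.
Summing: E[X] = C(52, 6) · 2^{1 − 15} = 20358520 · 1/16384 = 2544815/2048.
Numerically: E[X] ≈ 1242.585.

E[X] = C(52,6)·2^(1−C(6,2)) = 2544815/2048 ≈ 1242.585.


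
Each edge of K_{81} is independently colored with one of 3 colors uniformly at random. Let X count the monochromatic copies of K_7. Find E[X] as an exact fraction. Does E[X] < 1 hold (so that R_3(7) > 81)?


E[X] = C(81, 7) · 3^{1 − 21} = 3477216600 · 3^{−20} = 3477216600/3486784401.
As a reduced fraction: E[X] = 42928600/43046721 ≈ 0.997.
Is E[X] < 1? YES.
Since E[X] < 1, there exists a 3-coloring of K_{81} with no monochromatic K_7; hence R_3(7) > 81.

E[X] = 42928600/43046721 ≈ 0.997; E[X] < 1, so R_3(7) > 81.


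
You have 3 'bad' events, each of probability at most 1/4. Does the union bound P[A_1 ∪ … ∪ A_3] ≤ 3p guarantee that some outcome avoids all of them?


Union bound: P[∪_{i=1}^{3} A_i] ≤ Σ_i P[A_i] ≤ 3·p = 3·(1/4) = 3/4.
Numerically: 3/4 ≈ 0.750000.
Is 3/4 < 1? YES.
Since P[∪ A_i] ≤ 3/4 < 1, the complement has P[∩ A_i^c] ≥ 1 − 3/4 = 1/4 > 0, so some outcome avoids every A_i.

3·p = 3/4 ≈ 0.750000; existence CERTIFIED by the union bound.


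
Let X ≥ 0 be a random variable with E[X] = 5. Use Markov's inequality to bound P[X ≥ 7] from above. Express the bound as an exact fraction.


μ = E[X] = 5, a = 7.
Markov: P[X ≥ 7] ≤ μ/a = (5)/7 = 5/7.
Numerically: ≈ 0.714286.
(Since a = 7 > μ = 5.000000, the bound 5/7 is < 1 and informative.)

P[X ≥ 7] ≤ 5/7 ≈ 0.714286.


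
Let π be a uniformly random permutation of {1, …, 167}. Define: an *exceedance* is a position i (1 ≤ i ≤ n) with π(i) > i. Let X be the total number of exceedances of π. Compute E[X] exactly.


Write X = Σ_{i=1}^{167} X_i, where X_i = 1_{π(i) > i}.
For each fixed i, π(i) is uniform over {1, …, 167} (marginal of a uniform permutation), so P[π(i) > i] = (n − i)/n. Summing: Σ_{i=1}^{167} (n − i)/n = (0 + 1 + … + 166)/167 = 167(167 − 1)/(2·167) = (167 − 1)/2.
Hence E[X] = Σ_{i=1}^{167} (167 − i)/167 = 83 ≈ 83.000.

E[X] = 83 = 83.000.


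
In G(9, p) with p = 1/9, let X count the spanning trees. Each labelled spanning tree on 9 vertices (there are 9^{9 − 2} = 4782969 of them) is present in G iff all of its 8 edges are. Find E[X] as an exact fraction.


K_9 has 9^{9 − 2} = 4782969 labelled spanning trees.
For each such spanning tree H, let X_H = 1 if all 8 edges of H are present in G. Then P[X_H = 1] = p^{8} = (1/9)^{8} = 1/43046721.
Summing the indicators: E[X] = Σ_H E[X_H] = 4782969 · p^{8} = 4782969 · 1/43046721 = 1/9.
Numerically: E[X] ≈ 0.11111.

E[X] = 4782969 · (1/9)^{8} = 1/9 ≈ 0.11111.


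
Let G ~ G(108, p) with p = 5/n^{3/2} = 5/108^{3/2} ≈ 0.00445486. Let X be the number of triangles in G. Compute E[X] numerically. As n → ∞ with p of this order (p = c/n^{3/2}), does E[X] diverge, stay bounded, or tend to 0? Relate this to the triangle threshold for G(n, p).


Number of potential triangles: C(108, 3) = 204156.
Each occurs with probability p³ ≈ (0.00445486)³ ≈ 8.84103507e-08.
By linearity: E[X] = C(108, 3)·p³ ≈ 204156 · 8.84103507e-08 ≈ 0.018050.
Since α = 3/2 > 1, p = c/n^{3/2} = o(1/n) is below the triangle threshold p ~ 1/n. Asymptotically E[X] ~ (c³/6)·n^{3(1−α)} = (5³/6)·n^{-1.5} → 0, so by Markov's inequality G has no triangles w.h.p.

E[X] ≈ 0.018050; in regime p = Θ(1/n^{3/2}) E[X] tends to 0 (below the triangle threshold p ~ 1/n).


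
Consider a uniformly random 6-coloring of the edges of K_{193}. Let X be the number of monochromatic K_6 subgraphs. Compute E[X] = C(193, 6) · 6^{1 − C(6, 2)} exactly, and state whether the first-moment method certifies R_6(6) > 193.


E[X] = C(193, 6) · 6^{1 − 15} = 66364016544 · 6^{−14} = 66364016544/78364164096.
As a reduced fraction: E[X] = 230430613/272097792 ≈ 0.84687.
Is E[X] < 1? YES.
Since E[X] < 1, there exists a 6-coloring of K_{193} with no monochromatic K_6; hence R_6(6) > 193.

E[X] = 230430613/272097792 ≈ 0.84687; E[X] < 1, so R_6(6) > 193.


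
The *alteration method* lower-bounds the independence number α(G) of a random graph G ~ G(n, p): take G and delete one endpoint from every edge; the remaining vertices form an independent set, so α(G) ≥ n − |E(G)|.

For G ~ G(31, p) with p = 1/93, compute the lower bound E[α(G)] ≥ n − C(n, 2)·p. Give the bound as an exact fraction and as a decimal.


E[|E(G)|] = C(31, 2)·p = 465 · (1/93) = 5.
E[α(G)] ≥ n − E[|E(G)|] = 31 − 5 = 26.
Numerically: ≈ 26.000000.
(This is only a lower bound; the true E[α(G)] may be larger.)

E[α(G)] ≥ 26 ≈ 26.000000.


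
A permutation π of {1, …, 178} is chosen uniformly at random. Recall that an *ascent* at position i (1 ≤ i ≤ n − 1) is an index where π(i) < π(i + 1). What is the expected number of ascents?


Write X = Σ X_I over i = 1, …, 177, with X_I the indicator of one ascent.
There are 177 indicators.
For each fixed i, the pair (π(i), π(i+1)) is a uniformly random ordered pair of distinct values from {1, …, 178}; by symmetry P[π(i) < π(i+1)] = 1/2.
By linearity: E[X] = 177 · (1/2) = (178 − 1) · (1/2) = 177/2 ≈ 88.500000.

E[X] = 177/2 = 88.500000.
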